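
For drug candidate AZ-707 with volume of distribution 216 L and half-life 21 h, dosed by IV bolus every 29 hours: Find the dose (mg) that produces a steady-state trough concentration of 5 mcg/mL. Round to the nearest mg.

τ/t½ = 29/21 ≈ 1.381, so f = (1/2)^(29/21) ≈ 0.383965.
Cmin,ss = (D/Vd)·f/(1−f), so D = Cmin,ss·Vd·(1−f)/f.
D = 5 × 216 × (1−f)/f ≈ 5 × 216 × 1.60440 ≈ 1732.75 mg.

1733 mg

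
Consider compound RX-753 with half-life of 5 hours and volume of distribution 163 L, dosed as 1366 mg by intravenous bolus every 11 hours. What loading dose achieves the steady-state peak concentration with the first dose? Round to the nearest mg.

f = (1/2)^(11/5) ≈ 0.217638; accumulation ratio R = 1/(1−f) ≈ 1.27818.
Loading dose to hit Cmax,ss on first dose: D_load = D_maint·R ≈ 1366 × 1.27818 ≈ 1745.99 mg.

1746 mg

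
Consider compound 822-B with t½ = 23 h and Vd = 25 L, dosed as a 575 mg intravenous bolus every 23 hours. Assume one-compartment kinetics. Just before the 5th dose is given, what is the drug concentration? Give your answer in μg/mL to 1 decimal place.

f = (1/2)^(τ/t½) = (1/2)^(23/23) ≈ 0.5000.
C₀ = D/Vd = 575/25 ≈ 23.000 μg/mL.
Before the 5th dose, 4 doses have been given. Superposition: Cmin = C₀·(f + f² + … + f^4).
≈ 23.000 × (0.5000 + 0.2500 + 0.1250 + 0.0625) ≈ 23.000 × 0.9375 ≈ 21.562 μg/mL.

21.6 μg/mL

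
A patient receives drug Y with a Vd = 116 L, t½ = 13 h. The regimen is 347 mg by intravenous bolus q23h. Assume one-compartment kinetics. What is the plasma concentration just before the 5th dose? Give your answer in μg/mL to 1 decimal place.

1.2 μg/mL

f = (1/2)^(τ/t½) = (1/2)^(23/13) ≈ 0.2934.
C₀ = D/Vd = 347/116 ≈ 2.991 μg/mL.
Before the 5th dose, 4 doses have been given. Superposition: Cmin = C₀·(f + f² + … + f^4).
≈ 2.991 × (0.2934 + 0.0861 + 0.0253 + 0.0074) ≈ 2.991 × 0.4122 ≈ 1.233 μg/mL.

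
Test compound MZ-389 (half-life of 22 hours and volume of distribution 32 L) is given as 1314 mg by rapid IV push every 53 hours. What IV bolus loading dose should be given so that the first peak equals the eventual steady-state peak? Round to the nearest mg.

f = (1/2)^(53/22) ≈ 0.188274; accumulation ratio R = 1/(1−f) ≈ 1.23194.
Loading dose to hit Cmax,ss on first dose: D_load = D_maint·R ≈ 1314 × 1.23194 ≈ 1618.77 mg.

1619 mg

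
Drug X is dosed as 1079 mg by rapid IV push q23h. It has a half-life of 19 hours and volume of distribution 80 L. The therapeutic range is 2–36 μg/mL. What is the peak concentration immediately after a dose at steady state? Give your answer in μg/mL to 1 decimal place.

23.8 μg/mL

τ/t½ = 23/19 ≈ 1.2105, so fraction remaining f = (1/2)^(23/19) ≈ 0.4321.
Accumulation ratio R = 1/(1 − f) ≈ 1/0.5679 ≈ 1.7609.
Single-dose peak C₀ = D/Vd = 1079/80 ≈ 13.488 μg/mL.
Steady-state peak Cmax,ss = C₀·R ≈ 13.488 × 1.7609 ≈ 23.751 μg/mL.
Peak 23.8 μg/mL vs MTC 36 μg/mL: below toxic threshold.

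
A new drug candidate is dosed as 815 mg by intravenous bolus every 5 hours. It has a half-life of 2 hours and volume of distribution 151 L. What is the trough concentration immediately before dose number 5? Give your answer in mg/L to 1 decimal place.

1.2 mg/L

f = (1/2)^(τ/t½) = (1/2)^(5/2) ≈ 0.1768.
C₀ = D/Vd = 815/151 ≈ 5.397 mg/L.
Before the 5th dose, 4 doses have been given. Superposition: Cmin = C₀·(f + f² + … + f^4).
≈ 5.397 × (0.1768 + 0.0313 + 0.0055 + 0.0010) ≈ 5.397 × 0.2146 ≈ 1.158 mg/L.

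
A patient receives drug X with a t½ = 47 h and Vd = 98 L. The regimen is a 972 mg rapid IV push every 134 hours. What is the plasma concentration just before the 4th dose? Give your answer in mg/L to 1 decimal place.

1.6 mg/L

f = (1/2)^(τ/t½) = (1/2)^(134/47) ≈ 0.1386.
C₀ = D/Vd = 972/98 ≈ 9.918 mg/L.
Before the 4th dose, 3 doses have been given. Superposition: Cmin = C₀·(f + f² + … + f^3).
≈ 9.918 × (0.1386 + 0.0192 + 0.0027) ≈ 9.918 × 0.1605 ≈ 1.592 mg/L.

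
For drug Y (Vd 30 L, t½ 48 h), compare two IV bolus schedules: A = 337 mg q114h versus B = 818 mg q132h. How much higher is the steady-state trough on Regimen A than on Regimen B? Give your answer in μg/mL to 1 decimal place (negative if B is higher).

Regimen A: f = (1/2)^(114/48) ≈ 0.1928; Cmin,ss = (337/30)·f/(1−f) ≈ 2.683 μg/mL.
Regimen B: f = (1/2)^(132/48) ≈ 0.1487; Cmin,ss = (818/30)·f/(1−f) ≈ 4.763 μg/mL.
Difference ≈ 2.683 − 4.763 ≈ -2.080 μg/mL.

-2.1 μg/mL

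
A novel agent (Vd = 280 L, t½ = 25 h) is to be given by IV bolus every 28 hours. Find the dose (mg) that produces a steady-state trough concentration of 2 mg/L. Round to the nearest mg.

τ/t½ = 28/25 ≈ 1.12, so f = (1/2)^(28/25) ≈ 0.460094.
Cmin,ss = (D/Vd)·f/(1−f), so D = Cmin,ss·Vd·(1−f)/f.
D = 2 × 280 × (1−f)/f ≈ 2 × 280 × 1.17347 ≈ 657.14 mg.

657 mg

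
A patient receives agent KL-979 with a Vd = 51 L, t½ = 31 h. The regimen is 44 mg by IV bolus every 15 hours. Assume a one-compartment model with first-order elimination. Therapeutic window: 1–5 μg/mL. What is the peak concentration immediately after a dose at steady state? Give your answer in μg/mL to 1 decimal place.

τ/t½ = 15/31 ≈ 0.48387, so fraction remaining f = (1/2)^(15/31) ≈ 0.7151.
At steady state, accumulation factor R = 1/(1 − e^(−kτ)) ≈ 3.5100.
Single-dose peak C₀ = D/Vd = 44/51 ≈ 0.863 μg/mL.
Steady-state peak Cmax,ss = C₀·R ≈ 0.863 × 3.5100 ≈ 3.029 μg/mL.
Peak 3.0 μg/mL vs MTC 5 μg/mL: below toxic threshold.

3.0 μg/mL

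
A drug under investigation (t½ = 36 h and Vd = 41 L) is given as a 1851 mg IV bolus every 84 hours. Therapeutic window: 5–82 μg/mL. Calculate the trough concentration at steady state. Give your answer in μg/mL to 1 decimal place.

11.2 μg/mL

k = ln2/t½ = ln2/36 ≈ 0.019254 h⁻¹; fraction remaining f = e^(−kτ) = e^(−0.019254×84) ≈ 0.1984.
Single-dose peak C₀ = D/Vd = 1851/41 ≈ 45.146 μg/mL.
Steady-state trough Cmin,ss = C₀·f/(1−f) ≈ 45.146 × 0.1984/0.8016 ≈ 11.174 μg/mL.
Trough 11.2 μg/mL vs MEC 5 μg/mL: adequate.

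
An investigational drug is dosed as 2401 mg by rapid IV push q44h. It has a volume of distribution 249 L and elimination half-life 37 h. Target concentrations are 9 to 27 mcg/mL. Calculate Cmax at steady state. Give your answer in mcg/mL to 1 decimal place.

k = ln2/t½ = ln2/37 ≈ 0.018734 h⁻¹; fraction remaining f = e^(−kτ) = e^(−0.018734×44) ≈ 0.4385.
Accumulation ratio R = 1/(1 − f) ≈ 1/0.5615 ≈ 1.7809.
Single-dose peak C₀ = D/Vd = 2401/249 ≈ 9.643 mcg/mL.
Cmax,ss = C₀/(1 − f) ≈ 9.643/0.5615 ≈ 17.174 mcg/mL.
Peak 17.2 mcg/mL vs MTC 27 mcg/mL: below toxic threshold.

17.2 mcg/mL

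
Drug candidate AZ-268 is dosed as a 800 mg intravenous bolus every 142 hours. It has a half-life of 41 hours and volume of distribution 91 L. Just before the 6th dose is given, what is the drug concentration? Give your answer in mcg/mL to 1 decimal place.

f = (1/2)^(τ/t½) = (1/2)^(142/41) ≈ 0.0907.
C₀ = D/Vd = 800/91 ≈ 8.791 mcg/mL.
Before the 6th dose, 5 doses have been given. Superposition: Cmin = C₀·(f + f² + … + f^5).
≈ 8.791 × (0.0907 + 0.0082 + 0.0007 + 0.0001 + 0.0000) ≈ 8.791 × 0.0997 ≈ 0.876 mcg/mL.

0.9 mcg/mL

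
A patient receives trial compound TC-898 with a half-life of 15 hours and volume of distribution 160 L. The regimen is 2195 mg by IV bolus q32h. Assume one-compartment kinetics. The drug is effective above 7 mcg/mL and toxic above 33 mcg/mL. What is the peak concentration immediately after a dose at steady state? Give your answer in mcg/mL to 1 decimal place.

k = ln2/t½ = ln2/15 ≈ 0.046210 h⁻¹; fraction remaining f = e^(−kτ) = e^(−0.046210×32) ≈ 0.2279.
At steady state, accumulation factor R = 1/(1 − e^(−kτ)) ≈ 1.2952.
Each bolus raises the concentration by D/Vd = 2195/160 ≈ 13.719 mcg/mL.
Steady-state peak Cmax,ss = C₀·R ≈ 13.719 × 1.2952 ≈ 17.769 mcg/mL.
Peak 17.8 mcg/mL vs MTC 33 mcg/mL: below toxic threshold.

17.8 mcg/mL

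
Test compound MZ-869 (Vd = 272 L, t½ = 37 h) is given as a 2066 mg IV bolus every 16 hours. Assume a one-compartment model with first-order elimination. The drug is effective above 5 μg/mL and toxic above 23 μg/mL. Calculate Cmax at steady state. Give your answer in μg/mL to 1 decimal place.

Over one 16-h interval, 16/37 ≈ 0.43243 half-lives elapse, leaving f ≈ 0.7410 of each dose.
Accumulation ratio R = 1/(1 − f) ≈ 1/0.2590 ≈ 3.8610.
Each bolus raises the concentration by D/Vd = 2066/272 ≈ 7.596 μg/mL.
Cmax,ss = C₀/(1 − f) ≈ 7.596/0.2590 ≈ 29.328 μg/mL.
Peak 29.3 μg/mL vs MTC 23 μg/mL: exceeds toxic threshold.

29.3 μg/mL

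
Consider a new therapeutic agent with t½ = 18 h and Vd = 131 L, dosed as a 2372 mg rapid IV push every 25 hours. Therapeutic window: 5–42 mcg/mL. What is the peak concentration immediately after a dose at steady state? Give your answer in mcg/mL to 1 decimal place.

τ/t½ = 25/18 ≈ 1.3889, so fraction remaining f = (1/2)^(25/18) ≈ 0.3819.
At steady state, accumulation factor R = 1/(1 − e^(−kτ)) ≈ 1.6179.
Single-dose peak C₀ = D/Vd = 2372/131 ≈ 18.107 mcg/mL.
Steady-state peak Cmax,ss = C₀·R ≈ 18.107 × 1.6179 ≈ 29.295 mcg/mL.
Peak 29.3 mcg/mL vs MTC 42 mcg/mL: below toxic threshold.

29.3 mcg/mL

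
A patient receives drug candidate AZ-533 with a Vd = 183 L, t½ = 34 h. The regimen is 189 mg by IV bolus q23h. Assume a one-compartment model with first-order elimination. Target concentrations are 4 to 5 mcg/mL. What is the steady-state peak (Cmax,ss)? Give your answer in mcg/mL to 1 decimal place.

2.8 mcg/mL

k = ln2/t½ = ln2/34 ≈ 0.020387 h⁻¹; fraction remaining f = e^(−kτ) = e^(−0.020387×23) ≈ 0.6257.
Accumulation ratio R = 1/(1 − f) ≈ 1/0.3743 ≈ 2.6717.
Single-dose peak C₀ = D/Vd = 189/183 ≈ 1.033 mcg/mL.
Cmax,ss = C₀/(1 − f) ≈ 1.033/0.3743 ≈ 2.760 mcg/mL.
Peak 2.8 mcg/mL vs MTC 5 mcg/mL: below toxic threshold.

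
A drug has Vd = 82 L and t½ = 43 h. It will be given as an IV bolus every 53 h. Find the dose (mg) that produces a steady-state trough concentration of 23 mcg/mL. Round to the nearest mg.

2546 mg

τ/t½ = 53/43 ≈ 1.2326, so f = (1/2)^(53/43) ≈ 0.425562.
Cmin,ss = (D/Vd)·f/(1−f), so D = Cmin,ss·Vd·(1−f)/f.
D = 23 × 82 × (1−f)/f ≈ 23 × 82 × 1.34983 ≈ 2545.78 mg.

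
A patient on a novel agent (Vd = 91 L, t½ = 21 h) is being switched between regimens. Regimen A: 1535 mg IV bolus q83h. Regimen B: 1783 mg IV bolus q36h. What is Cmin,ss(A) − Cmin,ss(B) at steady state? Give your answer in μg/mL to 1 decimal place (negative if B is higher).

-7.4 μg/mL

Regimen A: f = (1/2)^(83/21) ≈ 0.0646; Cmin,ss = (1535/91)·f/(1−f) ≈ 1.165 μg/mL.
Regimen B: f = (1/2)^(36/21) ≈ 0.3048; Cmin,ss = (1783/91)·f/(1−f) ≈ 8.590 μg/mL.
Difference ≈ 1.165 − 8.590 ≈ -7.425 μg/mL.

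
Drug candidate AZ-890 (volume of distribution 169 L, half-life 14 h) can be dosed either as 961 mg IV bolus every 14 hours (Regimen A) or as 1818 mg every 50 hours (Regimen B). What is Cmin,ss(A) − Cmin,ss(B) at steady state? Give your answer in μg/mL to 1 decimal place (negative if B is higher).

4.7 μg/mL

Regimen A: f = (1/2)^(14/14) ≈ 0.5000; Cmin,ss = (961/169)·f/(1−f) ≈ 5.686 μg/mL.
Regimen B: f = (1/2)^(50/14) ≈ 0.0841; Cmin,ss = (1818/169)·f/(1−f) ≈ 0.988 μg/mL.
Difference ≈ 5.686 − 0.988 ≈ 4.698 μg/mL.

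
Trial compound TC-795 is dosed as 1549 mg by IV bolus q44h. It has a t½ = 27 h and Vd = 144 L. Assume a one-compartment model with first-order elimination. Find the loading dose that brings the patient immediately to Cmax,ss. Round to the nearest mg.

2289 mg

f = (1/2)^(44/27) ≈ 0.323171; accumulation ratio R = 1/(1−f) ≈ 1.47748.
Loading dose to hit Cmax,ss on first dose: D_load = D_maint·R ≈ 1549 × 1.47748 ≈ 2288.62 mg.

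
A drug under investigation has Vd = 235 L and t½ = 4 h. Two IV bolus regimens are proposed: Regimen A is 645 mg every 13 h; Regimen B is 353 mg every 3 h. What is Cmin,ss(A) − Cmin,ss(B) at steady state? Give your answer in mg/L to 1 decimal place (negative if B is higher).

-1.9 mg/L

Regimen A: f = (1/2)^(13/4) ≈ 0.1051; Cmin,ss = (645/235)·f/(1−f) ≈ 0.322 mg/L.
Regimen B: f = (1/2)^(3/4) ≈ 0.5946; Cmin,ss = (353/235)·f/(1−f) ≈ 2.203 mg/L.
Difference ≈ 0.322 − 2.203 ≈ -1.881 mg/L.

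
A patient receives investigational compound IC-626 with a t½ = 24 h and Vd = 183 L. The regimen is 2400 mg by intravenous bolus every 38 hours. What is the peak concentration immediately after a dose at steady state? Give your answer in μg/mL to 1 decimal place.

19.7 μg/mL

Over one 38-h interval, 38/24 ≈ 1.5833 half-lives elapse, leaving f ≈ 0.3337 of each dose.
At steady state, accumulation factor R = 1/(1 − e^(−kτ)) ≈ 1.5008.
Each bolus raises the concentration by D/Vd = 2400/183 ≈ 13.115 μg/mL.
Steady-state peak Cmax,ss = C₀·R ≈ 13.115 × 1.5008 ≈ 19.683 μg/mL.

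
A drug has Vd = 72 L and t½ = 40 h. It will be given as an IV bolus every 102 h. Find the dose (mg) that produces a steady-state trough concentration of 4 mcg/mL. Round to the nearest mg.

1399 mg

τ/t½ = 102/40 ≈ 2.55, so f = (1/2)^(102/40) ≈ 0.170755.
Cmin,ss = (D/Vd)·f/(1−f), so D = Cmin,ss·Vd·(1−f)/f.
D = 4 × 72 × (1−f)/f ≈ 4 × 72 × 4.85634 ≈ 1398.63 mg.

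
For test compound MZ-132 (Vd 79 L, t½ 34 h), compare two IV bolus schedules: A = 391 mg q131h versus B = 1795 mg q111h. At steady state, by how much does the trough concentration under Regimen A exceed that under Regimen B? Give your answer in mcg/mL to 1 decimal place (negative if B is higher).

-2.3 mcg/mL

Regimen A: f = (1/2)^(131/34) ≈ 0.0692; Cmin,ss = (391/79)·f/(1−f) ≈ 0.368 mcg/mL.
Regimen B: f = (1/2)^(111/34) ≈ 0.1040; Cmin,ss = (1795/79)·f/(1−f) ≈ 2.637 mcg/mL.
Difference ≈ 0.368 − 2.637 ≈ -2.269 mcg/mL.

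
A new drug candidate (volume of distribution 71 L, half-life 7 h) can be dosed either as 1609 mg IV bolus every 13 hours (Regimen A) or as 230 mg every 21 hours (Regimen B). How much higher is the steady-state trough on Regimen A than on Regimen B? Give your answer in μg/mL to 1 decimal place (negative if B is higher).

8.2 μg/mL

Regimen A: f = (1/2)^(13/7) ≈ 0.2760; Cmin,ss = (1609/71)·f/(1−f) ≈ 8.639 μg/mL.
Regimen B: f = (1/2)^(21/7) ≈ 0.1250; Cmin,ss = (230/71)·f/(1−f) ≈ 0.463 μg/mL.
Difference ≈ 8.639 − 0.463 ≈ 8.176 μg/mL.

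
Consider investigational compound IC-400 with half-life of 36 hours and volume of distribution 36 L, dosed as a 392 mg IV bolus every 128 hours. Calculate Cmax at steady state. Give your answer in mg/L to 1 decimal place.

Over one 128-h interval, 128/36 ≈ 3.5556 half-lives elapse, leaving f ≈ 0.0850 of each dose.
Accumulation ratio R = 1/(1 − f) ≈ 1/0.9150 ≈ 1.0929.
Single-dose peak C₀ = D/Vd = 392/36 ≈ 10.889 mg/L.
Steady-state peak Cmax,ss = C₀·R ≈ 10.889 × 1.0929 ≈ 11.901 mg/L.

11.9 mg/L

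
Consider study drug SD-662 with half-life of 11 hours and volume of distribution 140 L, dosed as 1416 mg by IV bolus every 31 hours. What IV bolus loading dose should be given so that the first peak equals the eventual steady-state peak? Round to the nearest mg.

f = (1/2)^(31/11) ≈ 0.141789; accumulation ratio R = 1/(1−f) ≈ 1.16521.
Loading dose to hit Cmax,ss on first dose: D_load = D_maint·R ≈ 1416 × 1.16521 ≈ 1649.94 mg.

1650 mg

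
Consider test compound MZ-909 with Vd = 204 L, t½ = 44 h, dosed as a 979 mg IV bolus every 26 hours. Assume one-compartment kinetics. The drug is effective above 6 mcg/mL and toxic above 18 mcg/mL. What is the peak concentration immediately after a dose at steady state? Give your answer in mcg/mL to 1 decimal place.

14.3 mcg/mL

k = ln2/t½ = ln2/44 ≈ 0.015753 h⁻¹; fraction remaining f = e^(−kτ) = e^(−0.015753×26) ≈ 0.6639.
At steady state, accumulation factor R = 1/(1 − e^(−kτ)) ≈ 2.9753.
Single-dose peak C₀ = D/Vd = 979/204 ≈ 4.799 mcg/mL.
Steady-state peak Cmax,ss = C₀·R ≈ 4.799 × 2.9753 ≈ 14.278 mcg/mL.
Peak 14.3 mcg/mL vs MTC 18 mcg/mL: below toxic threshold.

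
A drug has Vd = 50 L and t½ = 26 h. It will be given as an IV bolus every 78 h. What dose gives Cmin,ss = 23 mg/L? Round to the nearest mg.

τ/t½ = 78/26 ≈ 3, so f = (1/2)^(78/26) ≈ 0.125000.
Cmin,ss = (D/Vd)·f/(1−f), so D = Cmin,ss·Vd·(1−f)/f.
D = 23 × 50 × (1−f)/f ≈ 23 × 50 × 7.00000 ≈ 8050.00 mg.

8050 mg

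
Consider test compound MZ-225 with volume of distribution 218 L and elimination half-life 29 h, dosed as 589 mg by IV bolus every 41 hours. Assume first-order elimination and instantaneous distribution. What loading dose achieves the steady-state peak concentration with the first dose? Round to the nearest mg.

943 mg

f = (1/2)^(41/29) ≈ 0.375324; accumulation ratio R = 1/(1−f) ≈ 1.60083.
Loading dose to hit Cmax,ss on first dose: D_load = D_maint·R ≈ 589 × 1.60083 ≈ 942.89 mg.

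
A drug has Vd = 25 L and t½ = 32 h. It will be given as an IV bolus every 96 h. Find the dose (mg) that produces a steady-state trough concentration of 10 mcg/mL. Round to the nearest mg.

τ/t½ = 96/32 ≈ 3, so f = (1/2)^(96/32) ≈ 0.125000.
Cmin,ss = (D/Vd)·f/(1−f), so D = Cmin,ss·Vd·(1−f)/f.
D = 10 × 25 × (1−f)/f ≈ 10 × 25 × 7.00000 ≈ 1750.00 mg.

1750 mg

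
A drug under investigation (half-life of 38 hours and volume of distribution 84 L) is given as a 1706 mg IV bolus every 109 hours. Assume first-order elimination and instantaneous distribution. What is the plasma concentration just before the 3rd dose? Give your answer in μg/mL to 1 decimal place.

3.2 μg/mL

f = (1/2)^(τ/t½) = (1/2)^(109/38) ≈ 0.1369.
C₀ = D/Vd = 1706/84 ≈ 20.310 μg/mL.
Before the 3rd dose, 2 doses have been given. Superposition: Cmin = C₀·(f + f²).
≈ 20.310 × (0.1369 + 0.0187) ≈ 20.310 × 0.1556 ≈ 3.160 μg/mL.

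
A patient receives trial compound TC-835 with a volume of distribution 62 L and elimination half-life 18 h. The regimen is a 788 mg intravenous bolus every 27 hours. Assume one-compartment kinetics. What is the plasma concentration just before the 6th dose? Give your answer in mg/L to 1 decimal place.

6.9 mg/L

f = (1/2)^(τ/t½) = (1/2)^(27/18) ≈ 0.3536.
C₀ = D/Vd = 788/62 ≈ 12.710 mg/L.
Before the 6th dose, 5 doses have been given. Superposition: Cmin = C₀·(f + f² + … + f^5).
≈ 12.710 × (0.3536 + 0.1250 + 0.0442 + 0.0156 + 0.0055) ≈ 12.710 × 0.5439 ≈ 6.913 mg/L.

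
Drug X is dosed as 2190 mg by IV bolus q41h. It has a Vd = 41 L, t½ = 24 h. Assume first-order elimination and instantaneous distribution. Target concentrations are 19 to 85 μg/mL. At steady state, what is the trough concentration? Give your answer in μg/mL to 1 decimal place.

23.6 μg/mL

k = ln2/t½ = ln2/24 ≈ 0.028881 h⁻¹; fraction remaining f = e^(−kτ) = e^(−0.028881×41) ≈ 0.3060.
At steady state, accumulation factor R = 1/(1 − e^(−kτ)) ≈ 1.4409.
Single-dose peak C₀ = D/Vd = 2190/41 ≈ 53.415 μg/mL.
Cmax,ss = C₀/(1 − f) ≈ 53.415/0.6940 ≈ 76.967 μg/mL.
One interval later, Cmin,ss = Cmax,ss·e^(−kτ) ≈ 76.967 × 0.3060 ≈ 23.552 μg/mL.
Trough 23.6 μg/mL vs MEC 19 μg/mL: adequate.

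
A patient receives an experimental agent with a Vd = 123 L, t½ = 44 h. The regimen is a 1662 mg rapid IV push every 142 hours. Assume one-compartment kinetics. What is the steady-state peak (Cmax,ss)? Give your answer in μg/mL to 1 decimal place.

k = ln2/t½ = ln2/44 ≈ 0.015753 h⁻¹; fraction remaining f = e^(−kτ) = e^(−0.015753×142) ≈ 0.1068.
Accumulation ratio R = 1/(1 − f) ≈ 1/0.8932 ≈ 1.1196.
Each bolus raises the concentration by D/Vd = 1662/123 ≈ 13.512 μg/mL.
Steady-state peak Cmax,ss = C₀·R ≈ 13.512 × 1.1196 ≈ 15.128 μg/mL.

15.1 μg/mL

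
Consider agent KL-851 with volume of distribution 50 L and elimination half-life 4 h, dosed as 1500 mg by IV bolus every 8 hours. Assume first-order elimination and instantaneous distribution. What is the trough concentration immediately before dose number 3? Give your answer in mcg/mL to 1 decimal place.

f = (1/2)^(τ/t½) = (1/2)^(8/4) ≈ 0.2500.
C₀ = D/Vd = 1500/50 ≈ 30.000 mcg/mL.
Before the 3rd dose, 2 doses have been given. Superposition: Cmin = C₀·(f + f²).
≈ 30.000 × (0.2500 + 0.0625) ≈ 30.000 × 0.3125 ≈ 9.375 mcg/mL.

9.4 mcg/mL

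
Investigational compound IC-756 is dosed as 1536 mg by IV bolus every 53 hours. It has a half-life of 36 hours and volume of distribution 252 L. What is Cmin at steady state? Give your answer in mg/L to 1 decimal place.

3.4 mg/L

τ/t½ = 53/36 ≈ 1.4722, so fraction remaining f = (1/2)^(53/36) ≈ 0.3604.
At steady state, accumulation factor R = 1/(1 − e^(−kτ)) ≈ 1.5635.
Each bolus raises the concentration by D/Vd = 1536/252 ≈ 6.095 mg/L.
Cmax,ss = C₀/(1 − f) ≈ 6.095/0.6396 ≈ 9.529 mg/L.
Steady-state trough Cmin,ss = Cmax,ss·f ≈ 9.529 × 0.3604 ≈ 3.434 mg/L.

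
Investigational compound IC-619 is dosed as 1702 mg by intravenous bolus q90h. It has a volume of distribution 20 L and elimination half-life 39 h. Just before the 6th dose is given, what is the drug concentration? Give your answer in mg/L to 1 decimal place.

21.5 mg/L

f = (1/2)^(τ/t½) = (1/2)^(90/39) ≈ 0.2020.
C₀ = D/Vd = 1702/20 ≈ 85.100 mg/L.
Before the 6th dose, 5 doses have been given. Superposition: Cmin = C₀·(f + f² + … + f^5).
≈ 85.100 × (0.2020 + 0.0408 + 0.0082 + 0.0017 + 0.0003) ≈ 85.100 × 0.2530 ≈ 21.530 mg/L.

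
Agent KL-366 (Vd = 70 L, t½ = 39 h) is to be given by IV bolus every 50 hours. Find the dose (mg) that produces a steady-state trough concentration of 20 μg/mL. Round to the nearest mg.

τ/t½ = 50/39 ≈ 1.2821, so f = (1/2)^(50/39) ≈ 0.411210.
Cmin,ss = (D/Vd)·f/(1−f), so D = Cmin,ss·Vd·(1−f)/f.
D = 20 × 70 × (1−f)/f ≈ 20 × 70 × 1.43185 ≈ 2004.59 mg.

2005 mg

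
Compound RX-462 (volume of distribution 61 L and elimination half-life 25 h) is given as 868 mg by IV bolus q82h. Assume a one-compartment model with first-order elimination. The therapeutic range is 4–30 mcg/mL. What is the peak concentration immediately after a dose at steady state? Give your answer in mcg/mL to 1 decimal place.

τ/t½ = 82/25 ≈ 3.28, so fraction remaining f = (1/2)^(82/25) ≈ 0.1029.
At steady state, accumulation factor R = 1/(1 − e^(−kτ)) ≈ 1.1147.
Single-dose peak C₀ = D/Vd = 868/61 ≈ 14.230 mcg/mL.
Cmax,ss = C₀/(1 − f) ≈ 14.230/0.8971 ≈ 15.862 mcg/mL.
Peak 15.9 mcg/mL vs MTC 30 mcg/mL: below toxic threshold.

15.9 mcg/mL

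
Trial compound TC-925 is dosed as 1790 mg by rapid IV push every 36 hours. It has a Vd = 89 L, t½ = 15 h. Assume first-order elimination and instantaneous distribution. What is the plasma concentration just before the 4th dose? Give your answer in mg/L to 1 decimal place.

4.7 mg/L

f = (1/2)^(τ/t½) = (1/2)^(36/15) ≈ 0.1895.
C₀ = D/Vd = 1790/89 ≈ 20.112 mg/L.
Before the 4th dose, 3 doses have been given. Superposition: Cmin = C₀·(f + f² + … + f^3).
≈ 20.112 × (0.1895 + 0.0359 + 0.0068) ≈ 20.112 × 0.2322 ≈ 4.670 mg/L.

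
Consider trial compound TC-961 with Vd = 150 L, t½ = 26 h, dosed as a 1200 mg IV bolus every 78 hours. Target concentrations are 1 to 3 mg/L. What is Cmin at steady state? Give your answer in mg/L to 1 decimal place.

τ = 78 h = 3 half-lives, so f = (1/2)^3 = 0.125.
At steady state, R = 1/(1 − 0.125) = 8/7.
Single-dose peak C₀ = D/Vd = 1200/150 = 8 mg/L.
Steady-state peak Cmax,ss = C₀·R = 8 × 8/7 ≈ 9.143 mg/L.
Steady-state trough Cmin,ss = Cmax,ss·f ≈ 9.143 × 0.125 ≈ 1.143 mg/L.
Trough 1.1 mg/L vs MEC 1 mg/L: adequate.

1.1 mg/L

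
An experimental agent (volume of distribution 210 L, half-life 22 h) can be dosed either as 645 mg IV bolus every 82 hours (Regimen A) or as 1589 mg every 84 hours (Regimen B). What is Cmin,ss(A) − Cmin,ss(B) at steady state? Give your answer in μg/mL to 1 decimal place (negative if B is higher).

Regimen A: f = (1/2)^(82/22) ≈ 0.0755; Cmin,ss = (645/210)·f/(1−f) ≈ 0.251 μg/mL.
Regimen B: f = (1/2)^(84/22) ≈ 0.0709; Cmin,ss = (1589/210)·f/(1−f) ≈ 0.577 μg/mL.
Difference ≈ 0.251 − 0.577 ≈ -0.326 μg/mL.

-0.3 μg/mL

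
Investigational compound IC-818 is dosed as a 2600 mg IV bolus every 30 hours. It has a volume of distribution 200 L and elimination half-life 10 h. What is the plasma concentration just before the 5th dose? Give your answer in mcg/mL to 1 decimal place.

f = (1/2)^(τ/t½) = (1/2)^(30/10) ≈ 0.1250.
C₀ = D/Vd = 2600/200 ≈ 13.000 mcg/mL.
Before the 5th dose, 4 doses have been given. Superposition: Cmin = C₀·(f + f² + … + f^4).
≈ 13.000 × (0.1250 + 0.0156 + 0.0020 + 0.0002) ≈ 13.000 × 0.1428 ≈ 1.856 mcg/mL.

1.9 mcg/mL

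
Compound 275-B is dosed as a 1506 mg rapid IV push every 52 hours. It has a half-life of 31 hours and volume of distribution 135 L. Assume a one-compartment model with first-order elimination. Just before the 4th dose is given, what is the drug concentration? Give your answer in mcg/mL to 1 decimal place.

4.9 mcg/mL

f = (1/2)^(τ/t½) = (1/2)^(52/31) ≈ 0.3126.
C₀ = D/Vd = 1506/135 ≈ 11.156 mcg/mL.
Before the 4th dose, 3 doses have been given. Superposition: Cmin = C₀·(f + f² + … + f^3).
≈ 11.156 × (0.3126 + 0.0977 + 0.0305) ≈ 11.156 × 0.4408 ≈ 4.918 mcg/mL.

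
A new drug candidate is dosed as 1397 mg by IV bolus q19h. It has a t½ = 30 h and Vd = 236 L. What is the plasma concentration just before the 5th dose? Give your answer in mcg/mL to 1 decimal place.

f = (1/2)^(τ/t½) = (1/2)^(19/30) ≈ 0.6447.
C₀ = D/Vd = 1397/236 ≈ 5.919 mcg/mL.
Before the 5th dose, 4 doses have been given. Superposition: Cmin = C₀·(f + f² + … + f^4).
≈ 5.919 × (0.6447 + 0.4156 + 0.2680 + 0.1728) ≈ 5.919 × 1.5011 ≈ 8.885 mcg/mL.

8.9 mcg/mL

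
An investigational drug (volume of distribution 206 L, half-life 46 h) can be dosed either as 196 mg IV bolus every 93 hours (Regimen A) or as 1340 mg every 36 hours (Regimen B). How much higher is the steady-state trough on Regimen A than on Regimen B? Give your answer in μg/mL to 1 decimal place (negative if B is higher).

Regimen A: f = (1/2)^(93/46) ≈ 0.2463; Cmin,ss = (196/206)·f/(1−f) ≈ 0.311 μg/mL.
Regimen B: f = (1/2)^(36/46) ≈ 0.5813; Cmin,ss = (1340/206)·f/(1−f) ≈ 9.031 μg/mL.
Difference ≈ 0.311 − 9.031 ≈ -8.720 μg/mL.

-8.7 μg/mL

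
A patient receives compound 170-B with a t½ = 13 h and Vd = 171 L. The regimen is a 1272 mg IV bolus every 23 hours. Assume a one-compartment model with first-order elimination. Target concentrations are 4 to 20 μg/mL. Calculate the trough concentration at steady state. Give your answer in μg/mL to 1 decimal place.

3.1 μg/mL

k = ln2/t½ = ln2/13 ≈ 0.053319 h⁻¹; fraction remaining f = e^(−kτ) = e^(−0.053319×23) ≈ 0.2934.
At steady state, accumulation factor R = 1/(1 − e^(−kτ)) ≈ 1.4152.
Single-dose peak C₀ = D/Vd = 1272/171 ≈ 7.439 μg/mL.
Steady-state peak Cmax,ss = C₀·R ≈ 7.439 × 1.4152 ≈ 10.528 μg/mL.
One interval later, Cmin,ss = Cmax,ss·e^(−kτ) ≈ 10.528 × 0.2934 ≈ 3.089 μg/mL.
Trough 3.1 μg/mL vs MEC 4 μg/mL: subtherapeutic.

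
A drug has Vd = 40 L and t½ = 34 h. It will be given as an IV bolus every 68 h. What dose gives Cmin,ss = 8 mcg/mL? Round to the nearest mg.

960 mg

τ/t½ = 68/34 ≈ 2, so f = (1/2)^(68/34) ≈ 0.250000.
Cmin,ss = (D/Vd)·f/(1−f), so D = Cmin,ss·Vd·(1−f)/f.
D = 8 × 40 × (1−f)/f ≈ 8 × 40 × 3.00000 ≈ 960.00 mg.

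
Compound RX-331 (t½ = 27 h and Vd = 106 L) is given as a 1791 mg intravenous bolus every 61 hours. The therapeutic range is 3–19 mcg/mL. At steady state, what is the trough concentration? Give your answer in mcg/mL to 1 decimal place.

4.5 mcg/mL

Over one 61-h interval, 61/27 ≈ 2.2593 half-lives elapse, leaving f ≈ 0.2089 of each dose.
Accumulation ratio R = 1/(1 − f) ≈ 1/0.7911 ≈ 1.2641.
Single-dose peak C₀ = D/Vd = 1791/106 ≈ 16.896 mcg/mL.
Cmax,ss = C₀/(1 − f) ≈ 16.896/0.7911 ≈ 21.358 mcg/mL.
Steady-state trough Cmin,ss = Cmax,ss·f ≈ 21.358 × 0.2089 ≈ 4.462 mcg/mL.
Trough 4.5 mcg/mL vs MEC 3 mcg/mL: adequate.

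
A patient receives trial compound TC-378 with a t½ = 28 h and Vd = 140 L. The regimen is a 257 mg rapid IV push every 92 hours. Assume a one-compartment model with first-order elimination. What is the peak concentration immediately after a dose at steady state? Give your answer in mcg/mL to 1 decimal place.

τ/t½ = 92/28 ≈ 3.2857, so fraction remaining f = (1/2)^(92/28) ≈ 0.1025.
Accumulation ratio R = 1/(1 − f) ≈ 1/0.8975 ≈ 1.1142.
Each bolus raises the concentration by D/Vd = 257/140 ≈ 1.836 mcg/mL.
Cmax,ss = C₀/(1 − f) ≈ 1.836/0.8975 ≈ 2.046 mcg/mL.

2.0 mcg/mL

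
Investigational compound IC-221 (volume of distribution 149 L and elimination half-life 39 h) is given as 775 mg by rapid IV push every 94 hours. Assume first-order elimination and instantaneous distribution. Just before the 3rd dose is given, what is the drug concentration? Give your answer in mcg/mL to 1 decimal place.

f = (1/2)^(τ/t½) = (1/2)^(94/39) ≈ 0.1881.
C₀ = D/Vd = 775/149 ≈ 5.201 mcg/mL.
Before the 3rd dose, 2 doses have been given. Superposition: Cmin = C₀·(f + f²).
≈ 5.201 × (0.1881 + 0.0354) ≈ 5.201 × 0.2235 ≈ 1.162 mcg/mL.

1.2 mcg/mL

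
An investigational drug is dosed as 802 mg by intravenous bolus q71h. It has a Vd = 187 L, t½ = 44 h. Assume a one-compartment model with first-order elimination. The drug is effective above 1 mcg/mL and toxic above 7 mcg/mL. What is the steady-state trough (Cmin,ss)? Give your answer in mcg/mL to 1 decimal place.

k = ln2/t½ = ln2/44 ≈ 0.015753 h⁻¹; fraction remaining f = e^(−kτ) = e^(−0.015753×71) ≈ 0.3268.
Single-dose peak C₀ = D/Vd = 802/187 ≈ 4.289 mcg/mL.
Steady-state trough Cmin,ss = C₀·f/(1−f) ≈ 4.289 × 0.3268/0.6732 ≈ 2.082 mcg/mL.
Trough 2.1 mcg/mL vs MEC 1 mcg/mL: adequate.

2.1 mcg/mL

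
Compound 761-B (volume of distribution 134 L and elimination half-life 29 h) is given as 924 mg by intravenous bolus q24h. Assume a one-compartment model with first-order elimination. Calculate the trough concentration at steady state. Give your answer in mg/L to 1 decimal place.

Over one 24-h interval, 24/29 ≈ 0.82759 half-lives elapse, leaving f ≈ 0.5635 of each dose.
At steady state, accumulation factor R = 1/(1 − e^(−kτ)) ≈ 2.2910.
Single-dose peak C₀ = D/Vd = 924/134 ≈ 6.896 mg/L.
Steady-state peak Cmax,ss = C₀·R ≈ 6.896 × 2.2910 ≈ 15.799 mg/L.
Steady-state trough Cmin,ss = Cmax,ss·f ≈ 15.799 × 0.5635 ≈ 8.903 mg/L.

8.9 mg/L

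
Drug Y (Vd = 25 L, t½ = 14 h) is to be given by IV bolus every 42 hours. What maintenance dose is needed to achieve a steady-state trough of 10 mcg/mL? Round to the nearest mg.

1750 mg

τ/t½ = 42/14 ≈ 3, so f = (1/2)^(42/14) ≈ 0.125000.
Cmin,ss = (D/Vd)·f/(1−f), so D = Cmin,ss·Vd·(1−f)/f.
D = 10 × 25 × (1−f)/f ≈ 10 × 25 × 7.00000 ≈ 1750.00 mg.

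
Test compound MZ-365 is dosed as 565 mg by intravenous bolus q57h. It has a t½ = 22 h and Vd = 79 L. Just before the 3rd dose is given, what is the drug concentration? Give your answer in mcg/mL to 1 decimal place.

f = (1/2)^(τ/t½) = (1/2)^(57/22) ≈ 0.1660.
C₀ = D/Vd = 565/79 ≈ 7.152 mcg/mL.
Before the 3rd dose, 2 doses have been given. Superposition: Cmin = C₀·(f + f²).
≈ 7.152 × (0.1660 + 0.0276) ≈ 7.152 × 0.1936 ≈ 1.385 mcg/mL.

1.4 mcg/mL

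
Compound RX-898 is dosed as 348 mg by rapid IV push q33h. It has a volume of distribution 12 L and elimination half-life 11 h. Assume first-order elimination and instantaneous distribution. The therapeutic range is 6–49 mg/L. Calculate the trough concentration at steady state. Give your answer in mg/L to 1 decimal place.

4.1 mg/L

τ = 33 h = 3 half-lives, so f = (1/2)^3 = 0.125.
At steady state, R = 1/(1 − 0.125) = 8/7.
Single-dose peak C₀ = D/Vd = 348/12 = 29 mg/L.
Steady-state peak Cmax,ss = C₀·R = 29 × 8/7 ≈ 33.143 mg/L.
Steady-state trough Cmin,ss = Cmax,ss·f ≈ 33.143 × 0.125 ≈ 4.143 mg/L.
Trough 4.1 mg/L vs MEC 6 mg/L: subtherapeutic.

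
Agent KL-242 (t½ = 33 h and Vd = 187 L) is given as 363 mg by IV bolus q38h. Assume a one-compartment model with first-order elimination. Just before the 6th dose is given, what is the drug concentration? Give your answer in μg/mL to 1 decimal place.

1.6 μg/mL

f = (1/2)^(τ/t½) = (1/2)^(38/33) ≈ 0.4502.
C₀ = D/Vd = 363/187 ≈ 1.941 μg/mL.
Before the 6th dose, 5 doses have been given. Superposition: Cmin = C₀·(f + f² + … + f^5).
≈ 1.941 × (0.4502 + 0.2027 + 0.0912 + 0.0411 + 0.0185) ≈ 1.941 × 0.8037 ≈ 1.560 μg/mL.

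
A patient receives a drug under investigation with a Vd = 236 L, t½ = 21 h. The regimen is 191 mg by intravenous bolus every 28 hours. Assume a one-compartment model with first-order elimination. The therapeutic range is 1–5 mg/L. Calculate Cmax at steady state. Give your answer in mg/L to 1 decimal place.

1.3 mg/L

k = ln2/t½ = ln2/21 ≈ 0.033007 h⁻¹; fraction remaining f = e^(−kτ) = e^(−0.033007×28) ≈ 0.3969.
At steady state, accumulation factor R = 1/(1 − e^(−kτ)) ≈ 1.6581.
Each bolus raises the concentration by D/Vd = 191/236 ≈ 0.809 mg/L.
Steady-state peak Cmax,ss = C₀·R ≈ 0.809 × 1.6581 ≈ 1.341 mg/L.
Peak 1.3 mg/L vs MTC 5 mg/L: below toxic threshold.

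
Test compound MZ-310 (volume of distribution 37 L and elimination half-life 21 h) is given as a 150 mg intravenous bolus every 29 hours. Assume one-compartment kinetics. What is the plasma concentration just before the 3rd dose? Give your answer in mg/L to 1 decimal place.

2.2 mg/L

f = (1/2)^(τ/t½) = (1/2)^(29/21) ≈ 0.3840.
C₀ = D/Vd = 150/37 ≈ 4.054 mg/L.
Before the 3rd dose, 2 doses have been given. Superposition: Cmin = C₀·(f + f²).
≈ 4.054 × (0.3840 + 0.1475) ≈ 4.054 × 0.5315 ≈ 2.155 mg/L.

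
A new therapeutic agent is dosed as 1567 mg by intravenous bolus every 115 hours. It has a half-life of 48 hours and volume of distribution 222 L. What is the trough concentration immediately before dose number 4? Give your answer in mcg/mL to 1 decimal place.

f = (1/2)^(τ/t½) = (1/2)^(115/48) ≈ 0.1900.
C₀ = D/Vd = 1567/222 ≈ 7.059 mcg/mL.
Before the 4th dose, 3 doses have been given. Superposition: Cmin = C₀·(f + f² + … + f^3).
≈ 7.059 × (0.1900 + 0.0361 + 0.0069) ≈ 7.059 × 0.2330 ≈ 1.645 mcg/mL.

1.6 mcg/mL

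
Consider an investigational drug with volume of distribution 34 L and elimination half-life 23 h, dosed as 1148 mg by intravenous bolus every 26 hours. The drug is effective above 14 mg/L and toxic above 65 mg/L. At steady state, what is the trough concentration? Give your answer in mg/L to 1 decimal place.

k = ln2/t½ = ln2/23 ≈ 0.030137 h⁻¹; fraction remaining f = e^(−kτ) = e^(−0.030137×26) ≈ 0.4568.
At steady state, accumulation factor R = 1/(1 − e^(−kτ)) ≈ 1.8409.
Each bolus raises the concentration by D/Vd = 1148/34 ≈ 33.765 mg/L.
Steady-state peak Cmax,ss = C₀·R ≈ 33.765 × 1.8409 ≈ 62.158 mg/L.
One interval later, Cmin,ss = Cmax,ss·e^(−kτ) ≈ 62.158 × 0.4568 ≈ 28.394 mg/L.
Trough 28.4 mg/L vs MEC 14 mg/L: adequate.

28.4 mg/L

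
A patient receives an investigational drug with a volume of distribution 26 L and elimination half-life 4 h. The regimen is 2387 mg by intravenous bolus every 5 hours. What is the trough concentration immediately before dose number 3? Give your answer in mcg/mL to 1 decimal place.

f = (1/2)^(τ/t½) = (1/2)^(5/4) ≈ 0.4204.
C₀ = D/Vd = 2387/26 ≈ 91.808 mcg/mL.
Before the 3rd dose, 2 doses have been given. Superposition: Cmin = C₀·(f + f²).
≈ 91.808 × (0.4204 + 0.1767) ≈ 91.808 × 0.5971 ≈ 54.819 mcg/mL.

54.8 mcg/mL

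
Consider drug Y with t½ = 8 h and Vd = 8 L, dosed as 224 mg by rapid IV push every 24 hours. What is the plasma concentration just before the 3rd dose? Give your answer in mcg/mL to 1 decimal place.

3.9 mcg/mL

f = (1/2)^(τ/t½) = (1/2)^(24/8) ≈ 0.1250.
C₀ = D/Vd = 224/8 ≈ 28.000 mcg/mL.
Before the 3rd dose, 2 doses have been given. Superposition: Cmin = C₀·(f + f²).
≈ 28.000 × (0.1250 + 0.0156) ≈ 28.000 × 0.1406 ≈ 3.937 mcg/mL.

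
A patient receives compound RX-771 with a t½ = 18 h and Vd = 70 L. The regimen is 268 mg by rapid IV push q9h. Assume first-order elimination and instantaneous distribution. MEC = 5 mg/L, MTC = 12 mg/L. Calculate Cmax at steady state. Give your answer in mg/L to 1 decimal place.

Over one 9-h interval, 9/18 ≈ 0.5 half-lives elapse, leaving f ≈ 0.7071 of each dose.
At steady state, accumulation factor R = 1/(1 − e^(−kτ)) ≈ 3.4141.
Single-dose peak C₀ = D/Vd = 268/70 ≈ 3.829 mg/L.
Cmax,ss = C₀/(1 − f) ≈ 3.829/0.2929 ≈ 13.073 mg/L.
Peak 13.1 mg/L vs MTC 12 mg/L: exceeds toxic threshold.

13.1 mg/L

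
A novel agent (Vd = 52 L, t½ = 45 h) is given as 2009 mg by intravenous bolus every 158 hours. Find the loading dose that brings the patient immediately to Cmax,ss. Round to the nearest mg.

2202 mg

f = (1/2)^(158/45) ≈ 0.087710; accumulation ratio R = 1/(1−f) ≈ 1.09614.
Loading dose to hit Cmax,ss on first dose: D_load = D_maint·R ≈ 2009 × 1.09614 ≈ 2202.15 mg.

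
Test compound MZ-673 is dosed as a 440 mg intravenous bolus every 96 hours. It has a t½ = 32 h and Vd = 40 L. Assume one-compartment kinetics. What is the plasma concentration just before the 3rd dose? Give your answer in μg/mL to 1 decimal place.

1.5 μg/mL

f = (1/2)^(τ/t½) = (1/2)^(96/32) ≈ 0.1250.
C₀ = D/Vd = 440/40 ≈ 11.000 μg/mL.
Before the 3rd dose, 2 doses have been given. Superposition: Cmin = C₀·(f + f²).
≈ 11.000 × (0.1250 + 0.0156) ≈ 11.000 × 0.1406 ≈ 1.547 μg/mL.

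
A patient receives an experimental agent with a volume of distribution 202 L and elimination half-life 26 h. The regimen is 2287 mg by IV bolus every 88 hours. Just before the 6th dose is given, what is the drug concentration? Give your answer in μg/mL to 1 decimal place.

1.2 μg/mL

f = (1/2)^(τ/t½) = (1/2)^(88/26) ≈ 0.0957.
C₀ = D/Vd = 2287/202 ≈ 11.322 μg/mL.
Before the 6th dose, 5 doses have been given. Superposition: Cmin = C₀·(f + f² + … + f^5).
≈ 11.322 × (0.0957 + 0.0092 + 0.0009 + 0.0001 + 0.0000) ≈ 11.322 × 0.1059 ≈ 1.199 μg/mL.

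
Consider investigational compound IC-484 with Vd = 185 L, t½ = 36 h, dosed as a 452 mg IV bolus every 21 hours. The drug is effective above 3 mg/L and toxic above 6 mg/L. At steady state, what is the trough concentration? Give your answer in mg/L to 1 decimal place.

4.9 mg/L

τ/t½ = 21/36 ≈ 0.58333, so fraction remaining f = (1/2)^(21/36) ≈ 0.6674.
At steady state, accumulation factor R = 1/(1 − e^(−kτ)) ≈ 3.0066.
Single-dose peak C₀ = D/Vd = 452/185 ≈ 2.443 mg/L.
Cmax,ss = C₀/(1 − f) ≈ 2.443/0.3326 ≈ 7.345 mg/L.
One interval later, Cmin,ss = Cmax,ss·e^(−kτ) ≈ 7.345 × 0.6674 ≈ 4.902 mg/L.
Trough 4.9 mg/L vs MEC 3 mg/L: adequate.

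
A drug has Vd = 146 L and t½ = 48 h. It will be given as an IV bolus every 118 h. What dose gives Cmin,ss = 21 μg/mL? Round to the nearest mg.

τ/t½ = 118/48 ≈ 2.4583, so f = (1/2)^(118/48) ≈ 0.181957.
Cmin,ss = (D/Vd)·f/(1−f), so D = Cmin,ss·Vd·(1−f)/f.
D = 21 × 146 × (1−f)/f ≈ 21 × 146 × 4.49580 ≈ 13784.12 mg.

13784 mg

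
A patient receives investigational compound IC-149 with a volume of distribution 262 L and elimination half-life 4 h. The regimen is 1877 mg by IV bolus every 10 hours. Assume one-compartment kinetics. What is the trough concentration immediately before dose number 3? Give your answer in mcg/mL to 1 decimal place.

1.5 mcg/mL

f = (1/2)^(τ/t½) = (1/2)^(10/4) ≈ 0.1768.
C₀ = D/Vd = 1877/262 ≈ 7.164 mcg/mL.
Before the 3rd dose, 2 doses have been given. Superposition: Cmin = C₀·(f + f²).
≈ 7.164 × (0.1768 + 0.0313) ≈ 7.164 × 0.2081 ≈ 1.491 mcg/mL.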